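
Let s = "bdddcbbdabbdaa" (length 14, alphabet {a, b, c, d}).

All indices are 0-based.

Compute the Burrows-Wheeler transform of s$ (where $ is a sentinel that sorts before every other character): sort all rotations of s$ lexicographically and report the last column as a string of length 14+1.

aaddacbb$dbbddb

rank  rotation         last
    0  $bdddcbbdabbdaa  a
    1  a$bdddcbbdabbda  a
    2  aa$bdddcbbdabbd  d
    3  abbdaa$bdddcbbd  d
    4  bbdaa$bdddcbbda  a
    5  bbdabbdaa$bdddc  c
    6  bdaa$bdddcbbdab  b
    7  bdabbdaa$bdddcb  b
    8  bdddcbbdabbdaa$  $
    9  cbbdabbdaa$bddd  d
   10  daa$bdddcbbdabb  b
   11  dabbdaa$bdddcbb  b
   12  dcbbdabbdaa$bdd  d
   13  ddcbbdabbdaa$bd  d
   14  dddcbbdabbdaa$b  b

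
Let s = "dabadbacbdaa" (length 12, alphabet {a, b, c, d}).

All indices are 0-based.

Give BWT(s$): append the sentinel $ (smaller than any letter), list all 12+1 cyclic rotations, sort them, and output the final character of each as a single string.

rank  rotation       last
    0  $dabadbacbdaa  a
    1  a$dabadbacbda  a
    2  aa$dabadbacbd  d
    3  abadbacbdaa$d  d
    4  acbdaa$dabadb  b
    5  adbacbdaa$dab  b
    6  bacbdaa$dabad  d
    7  badbacbdaa$da  a
    8  bdaa$dabadbac  c
    9  cbdaa$dabadba  a
   10  daa$dabadbacb  b
   11  dabadbacbdaa$  $
   12  dbacbdaa$daba  a

aaddbbdacab$a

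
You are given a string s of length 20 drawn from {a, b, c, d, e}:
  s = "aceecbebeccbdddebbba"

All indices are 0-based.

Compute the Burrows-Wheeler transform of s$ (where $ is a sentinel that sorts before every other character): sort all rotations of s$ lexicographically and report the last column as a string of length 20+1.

rank  rotation               last
    0  $aceecbebeccbdddebbba  a
    1  a$aceecbebeccbdddebbb  b
    2  aceecbebeccbdddebbba$  $
    3  ba$aceecbebeccbdddebb  b
    4  bba$aceecbebeccbdddeb  b
    5  bbba$aceecbebeccbddde  e
    6  bdddebbba$aceecbebecc  c
    7  bebeccbdddebbba$aceec  c
    8  beccbdddebbba$aceecbe  e
    9  cbdddebbba$aceecbebec  c
   10  cbebeccbdddebbba$acee  e
   11  ccbdddebbba$aceecbebe  e
   12  ceecbebeccbdddebbba$a  a
   13  dddebbba$aceecbebeccb  b
   14  ddebbba$aceecbebeccbd  d
   15  debbba$aceecbebeccbdd  d
   16  ebbba$aceecbebeccbddd  d
   17  ebeccbdddebbba$aceecb  b
   18  ecbebeccbdddebbba$ace  e
   19  eccbdddebbba$aceecbeb  b
   20  eecbebeccbdddebbba$ac  c

ab$bbecceceeabdddbebc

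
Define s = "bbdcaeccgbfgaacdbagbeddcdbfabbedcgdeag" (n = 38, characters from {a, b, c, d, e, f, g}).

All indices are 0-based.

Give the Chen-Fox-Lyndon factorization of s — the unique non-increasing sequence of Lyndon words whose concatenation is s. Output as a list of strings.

["bbdc", "aeccgbfg", "aacdbagbeddcdbfabbedcgdeag"]

emit factor 1: 'bbdc' (i=0, period=4)
emit factor 2: 'aeccgbfg' (i=4, period=8)
emit factor 3: 'aacdbagbeddcdbfabbedcgdeag' (i=12, period=26)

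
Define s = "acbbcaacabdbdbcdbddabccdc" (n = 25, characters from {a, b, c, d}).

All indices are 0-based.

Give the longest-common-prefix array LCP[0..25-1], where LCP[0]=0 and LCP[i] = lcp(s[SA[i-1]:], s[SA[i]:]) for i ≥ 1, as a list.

[0, 1, 2, 1, 2, 0, 1, 2, 2, 1, 3, 2, 0, 1, 2, 1, 1, 1, 2, 0, 1, 2, 3, 1, 1]

sorted suffixes:
  #0 SA[0]=5  'aacabdbdbcdbddabccdc'
  #1 SA[1]=19  'abccdc'
  #2 SA[2]=8  'abdbdbcdbddabccdc'
  #3 SA[3]=6  'acabdbdbcdbddabccdc'
  #4 SA[4]=0  'acbbcaacabdbdbcdbddabccdc'
  #5 SA[5]=2  'bbcaacabdbdbcdbddabccdc'
  #6 SA[6]=3  'bcaacabdbdbcdbddabccdc'
  #7 SA[7]=20  'bccdc'
  #8 SA[8]=13  'bcdbddabccdc'
  #9 SA[9]=11  'bdbcdbddabccdc'
  #10 SA[10]=9  'bdbdbcdbddabccdc'
  #11 SA[11]=16  'bddabccdc'
  #12 SA[12]=24  'c'
  #13 SA[13]=4  'caacabdbdbcdbddabccdc'
  #14 SA[14]=7  'cabdbdbcdbddabccdc'
  #15 SA[15]=1  'cbbcaacabdbdbcdbddabccdc'
  #16 SA[16]=21  'ccdc'
  #17 SA[17]=14  'cdbddabccdc'
  #18 SA[18]=22  'cdc'
  #19 SA[19]=18  'dabccdc'
  #20 SA[20]=12  'dbcdbddabccdc'
  #21 SA[21]=10  'dbdbcdbddabccdc'
  #22 SA[22]=15  'dbddabccdc'
  #23 SA[23]=23  'dc'
  #24 SA[24]=17  'ddabccdc'

SA = [5, 19, 8, 6, 0, 2, 3, 20, 13, 11, 9, 16, 24, 4, 7, 1, 21, 14, 22, 18, 12, 10, 15, 23, 17]
rank  pair      lcp
   1  s[5:],s[19:]  1  'a'
   2  s[19:],s[8:]  2  'ab'
   3  s[8:],s[6:]  1  'a'
   4  s[6:],s[0:]  2  'ac'
   5  s[0:],s[2:]  0  ''
   6  s[2:],s[3:]  1  'b'
   7  s[3:],s[20:]  2  'bc'
   8  s[20:],s[13:]  2  'bc'
   9  s[13:],s[11:]  1  'b'
  10  s[11:],s[9:]  3  'bdb'
  11  s[9:],s[16:]  2  'bd'
  12  s[16:],s[24:]  0  ''
  13  s[24:],s[4:]  1  'c'
  14  s[4:],s[7:]  2  'ca'
  15  s[7:],s[1:]  1  'c'
  16  s[1:],s[21:]  1  'c'
  17  s[21:],s[14:]  1  'c'
  18  s[14:],s[22:]  2  'cd'
  19  s[22:],s[18:]  0  ''
  20  s[18:],s[12:]  1  'd'
  21  s[12:],s[10:]  2  'db'
  22  s[10:],s[15:]  3  'dbd'
  23  s[15:],s[23:]  1  'd'
  24  s[23:],s[17:]  1  'd'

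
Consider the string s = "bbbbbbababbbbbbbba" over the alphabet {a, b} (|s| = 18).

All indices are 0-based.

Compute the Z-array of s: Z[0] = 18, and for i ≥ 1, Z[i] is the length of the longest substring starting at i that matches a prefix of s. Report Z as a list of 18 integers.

[18, 5, 4, 3, 2, 1, 0, 1, 0, 6, 6, 7, 5, 4, 3, 2, 1, 0]

Z[0]=18
i=1: fresh scan; Z[1]=5 grow→box=[1,6)
i=2: min(r-i=4, Z[1]=5)=4; Z[2]=4
i=3: min(r-i=3, Z[2]=4)=3; Z[3]=3
i=4: min(r-i=2, Z[3]=3)=2; Z[4]=2
i=5: min(r-i=1, Z[4]=2)=1; Z[5]=1
i=6: fresh scan; Z[6]=0
i=7: fresh scan; Z[7]=1 grow→box=[7,8)
i=8: fresh scan; Z[8]=0
i=9: fresh scan; Z[9]=6 grow→box=[9,15)
i=10: min(r-i=5, Z[1]=5)=5; Z[10]=6 grow→box=[10,16)
i=11: min(r-i=5, Z[1]=5)=5; Z[11]=7 grow→box=[11,18)
i=12: min(r-i=6, Z[1]=5)=5; Z[12]=5
i=13: min(r-i=5, Z[2]=4)=4; Z[13]=4
i=14: min(r-i=4, Z[3]=3)=3; Z[14]=3
i=15: min(r-i=3, Z[4]=2)=2; Z[15]=2
i=16: min(r-i=2, Z[5]=1)=1; Z[16]=1
i=17: min(r-i=1, Z[6]=0)=0; Z[17]=0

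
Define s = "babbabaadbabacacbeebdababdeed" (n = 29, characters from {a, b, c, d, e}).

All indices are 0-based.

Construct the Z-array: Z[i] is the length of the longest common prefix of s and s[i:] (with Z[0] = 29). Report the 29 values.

[29, 0, 1, 3, 0, 2, 0, 0, 0, 3, 0, 2, 0, 0, 0, 0, 1, 0, 0, 1, 0, 0, 3, 0, 1, 0, 0, 0, 0]

Z[0]=29
i=1: fresh scan; Z[1]=0
i=2: fresh scan; Z[2]=1 grow→box=[2,3)
i=3: fresh scan; Z[3]=3 grow→box=[3,6)
i=4: min(r-i=2, Z[1]=0)=0; Z[4]=0
i=5: min(r-i=1, Z[2]=1)=1; Z[5]=2 grow→box=[5,7)
i=6: min(r-i=1, Z[1]=0)=0; Z[6]=0
i=7: fresh scan; Z[7]=0
i=8: fresh scan; Z[8]=0
i=9: fresh scan; Z[9]=3 grow→box=[9,12)
i=10: min(r-i=2, Z[1]=0)=0; Z[10]=0
i=11: min(r-i=1, Z[2]=1)=1; Z[11]=2 grow→box=[11,13)
i=12: min(r-i=1, Z[1]=0)=0; Z[12]=0
i=13: fresh scan; Z[13]=0
i=14: fresh scan; Z[14]=0
i=15: fresh scan; Z[15]=0
i=16: fresh scan; Z[16]=1 grow→box=[16,17)
i=17: fresh scan; Z[17]=0
i=18: fresh scan; Z[18]=0
i=19: fresh scan; Z[19]=1 grow→box=[19,20)
i=20: fresh scan; Z[20]=0
i=21: fresh scan; Z[21]=0
i=22: fresh scan; Z[22]=3 grow→box=[22,25)
i=23: min(r-i=2, Z[1]=0)=0; Z[23]=0
i=24: min(r-i=1, Z[2]=1)=1; Z[24]=1
i=25: fresh scan; Z[25]=0
i=26: fresh scan; Z[26]=0
i=27: fresh scan; Z[27]=0
i=28: fresh scan; Z[28]=0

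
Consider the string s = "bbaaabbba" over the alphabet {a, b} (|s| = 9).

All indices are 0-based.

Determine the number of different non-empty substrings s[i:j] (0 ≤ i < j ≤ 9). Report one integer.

rank→(start, suffix):
  0 → (8, 'a')
  1 → (2, 'aaabbba')
  2 → (3, 'aabbba')
  3 → (4, 'abbba')
  4 → (7, 'ba')
  5 → (1, 'baaabbba')
  6 → (6, 'bba')
  7 → (0, 'bbaaabbba')
  8 → (5, 'bbba')

SA = [8, 2, 3, 4, 7, 1, 6, 0, 5]
i: (SA[i-1],SA[i]) lcp shared
  1: (8,2) 1 'a'
  2: (2,3) 2 'aa'
  3: (3,4) 1 'a'
  4: (4,7) 0 ''
  5: (7,1) 2 'ba'
  6: (1,6) 1 'b'
  7: (6,0) 3 'bba'
  8: (0,5) 2 'bb'

n(n+1)/2 = 9·10/2 = 45
Σ LCP = 0 + 1 + 2 + 1 + 0 + 2 + 1 + 3 + 2 = 12
distinct = 45 − 12 = 33

33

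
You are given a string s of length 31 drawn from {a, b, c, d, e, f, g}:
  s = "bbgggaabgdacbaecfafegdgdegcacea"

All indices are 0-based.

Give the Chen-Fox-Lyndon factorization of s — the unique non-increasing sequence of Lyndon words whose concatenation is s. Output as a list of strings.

["bbggg", "aabgdacbaecfafegdgdegcace", "a"]

emit factor 1: 'bbggg' (i=0, period=5)
emit factor 2: 'aabgdacbaecfafegdgdegcace' (i=5, period=25)
emit factor 3: 'a' (i=30, period=1)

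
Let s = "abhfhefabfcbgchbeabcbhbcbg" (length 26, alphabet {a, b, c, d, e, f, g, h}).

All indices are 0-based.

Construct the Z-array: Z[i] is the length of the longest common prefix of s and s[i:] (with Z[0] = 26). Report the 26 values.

[26, 0, 0, 0, 0, 0, 0, 2, 0, 0, 0, 0, 0, 0, 0, 0, 0, 2, 0, 0, 0, 0, 0, 0, 0, 0]

Z[0]=26
i=1: fresh scan; Z[1]=0
i=2: fresh scan; Z[2]=0
i=3: fresh scan; Z[3]=0
i=4: fresh scan; Z[4]=0
i=5: fresh scan; Z[5]=0
i=6: fresh scan; Z[6]=0
i=7: fresh scan; Z[7]=2 grow→box=[7,9)
i=8: min(r-i=1, Z[1]=0)=0; Z[8]=0
i=9: fresh scan; Z[9]=0
i=10: fresh scan; Z[10]=0
i=11: fresh scan; Z[11]=0
i=12: fresh scan; Z[12]=0
i=13: fresh scan; Z[13]=0
i=14: fresh scan; Z[14]=0
i=15: fresh scan; Z[15]=0
i=16: fresh scan; Z[16]=0
i=17: fresh scan; Z[17]=2 grow→box=[17,19)
i=18: min(r-i=1, Z[1]=0)=0; Z[18]=0
i=19: fresh scan; Z[19]=0
i=20: fresh scan; Z[20]=0
i=21: fresh scan; Z[21]=0
i=22: fresh scan; Z[22]=0
i=23: fresh scan; Z[23]=0
i=24: fresh scan; Z[24]=0
i=25: fresh scan; Z[25]=0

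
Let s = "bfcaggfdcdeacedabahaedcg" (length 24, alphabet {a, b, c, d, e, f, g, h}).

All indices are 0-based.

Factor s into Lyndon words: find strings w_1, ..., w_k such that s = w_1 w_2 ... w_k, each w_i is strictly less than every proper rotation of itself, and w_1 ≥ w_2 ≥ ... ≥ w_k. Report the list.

["bfc", "aggfdcde", "aced", "abahaedcg"]

emit factor 1: 'bfc' (i=0, period=3)
emit factor 2: 'aggfdcde' (i=3, period=8)
emit factor 3: 'aced' (i=11, period=4)
emit factor 4: 'abahaedcg' (i=15, period=9)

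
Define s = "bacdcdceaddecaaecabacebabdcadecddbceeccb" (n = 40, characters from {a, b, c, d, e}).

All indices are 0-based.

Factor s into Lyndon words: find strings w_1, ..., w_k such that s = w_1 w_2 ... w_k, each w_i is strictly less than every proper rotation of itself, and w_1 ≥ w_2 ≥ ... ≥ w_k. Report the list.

["b", "acdcdceaddec", "aaecabacebabdcadecddbceeccb"]

emit factor 1: 'b' (i=0, period=1)
emit factor 2: 'acdcdceaddec' (i=1, period=12)
emit factor 3: 'aaecabacebabdcadecddbceeccb' (i=13, period=27)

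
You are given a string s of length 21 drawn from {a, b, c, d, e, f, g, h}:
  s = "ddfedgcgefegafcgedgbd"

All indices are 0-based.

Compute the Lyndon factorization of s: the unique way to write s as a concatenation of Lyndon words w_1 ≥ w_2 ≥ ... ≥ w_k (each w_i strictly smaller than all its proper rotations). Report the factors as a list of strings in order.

["ddfedg", "cgefeg", "afcgedgbd"]

emit factor 1: 'ddfedg' (i=0, period=6)
emit factor 2: 'cgefeg' (i=6, period=6)
emit factor 3: 'afcgedgbd' (i=12, period=9)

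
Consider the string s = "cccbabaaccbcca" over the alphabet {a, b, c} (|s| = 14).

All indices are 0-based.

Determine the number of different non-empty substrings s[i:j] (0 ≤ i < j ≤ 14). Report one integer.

88

rank→(start, suffix):
  0 → (13, 'a')
  1 → (6, 'aaccbcca')
  2 → (4, 'abaaccbcca')
  3 → (7, 'accbcca')
  4 → (5, 'baaccbcca')
  5 → (3, 'babaaccbcca')
  6 → (10, 'bcca')
  7 → (12, 'ca')
  8 → (2, 'cbabaaccbcca')
  9 → (9, 'cbcca')
  10 → (11, 'cca')
  11 → (1, 'ccbabaaccbcca')
  12 → (8, 'ccbcca')
  13 → (0, 'cccbabaaccbcca')

SA = [13, 6, 4, 7, 5, 3, 10, 12, 2, 9, 11, 1, 8, 0]
i: (SA[i-1],SA[i]) lcp shared
  1: (13,6) 1 'a'
  2: (6,4) 1 'a'
  3: (4,7) 1 'a'
  4: (7,5) 0 ''
  5: (5,3) 2 'ba'
  6: (3,10) 1 'b'
  7: (10,12) 0 ''
  8: (12,2) 1 'c'
  9: (2,9) 2 'cb'
  10: (9,11) 1 'c'
  11: (11,1) 2 'cc'
  12: (1,8) 3 'ccb'
  13: (8,0) 2 'cc'

n(n+1)/2 = 14·15/2 = 105
Σ LCP = 0 + 1 + 1 + 1 + 0 + 2 + 1 + 0 + 1 + 2 + 1 + 2 + 3 + 2 = 17
distinct = 105 − 17 = 88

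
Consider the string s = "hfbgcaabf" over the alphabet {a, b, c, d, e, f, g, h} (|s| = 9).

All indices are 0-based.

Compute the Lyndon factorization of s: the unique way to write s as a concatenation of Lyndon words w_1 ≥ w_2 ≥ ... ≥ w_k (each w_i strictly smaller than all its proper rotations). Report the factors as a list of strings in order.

emit factor 1: 'h' (i=0, period=1)
emit factor 2: 'f' (i=1, period=1)
emit factor 3: 'bgc' (i=2, period=3)
emit factor 4: 'aabf' (i=5, period=4)

["h", "f", "bgc", "aabf"]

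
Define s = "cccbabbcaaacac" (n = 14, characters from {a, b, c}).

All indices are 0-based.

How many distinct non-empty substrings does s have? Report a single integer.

90

rank→(start, suffix):
  0 → (8, 'aaacac')
  1 → (9, 'aacac')
  2 → (4, 'abbcaaacac')
  3 → (12, 'ac')
  4 → (10, 'acac')
  5 → (3, 'babbcaaacac')
  6 → (5, 'bbcaaacac')
  7 → (6, 'bcaaacac')
  8 → (13, 'c')
  9 → (7, 'caaacac')
  10 → (11, 'cac')
  11 → (2, 'cbabbcaaacac')
  12 → (1, 'ccbabbcaaacac')
  13 → (0, 'cccbabbcaaacac')

SA = [8, 9, 4, 12, 10, 3, 5, 6, 13, 7, 11, 2, 1, 0]
i: (SA[i-1],SA[i]) lcp shared
  1: (8,9) 2 'aa'
  2: (9,4) 1 'a'
  3: (4,12) 1 'a'
  4: (12,10) 2 'ac'
  5: (10,3) 0 ''
  6: (3,5) 1 'b'
  7: (5,6) 1 'b'
  8: (6,13) 0 ''
  9: (13,7) 1 'c'
  10: (7,11) 2 'ca'
  11: (11,2) 1 'c'
  12: (2,1) 1 'c'
  13: (1,0) 2 'cc'

n(n+1)/2 = 14·15/2 = 105
Σ LCP = 0 + 2 + 1 + 1 + 2 + 0 + 1 + 1 + 0 + 1 + 2 + 1 + 1 + 2 = 15
distinct = 105 − 15 = 90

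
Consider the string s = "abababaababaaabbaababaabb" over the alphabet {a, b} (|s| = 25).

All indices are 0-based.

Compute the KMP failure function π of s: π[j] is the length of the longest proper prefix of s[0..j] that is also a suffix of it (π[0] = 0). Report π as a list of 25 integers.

[0, 0, 1, 2, 3, 4, 5, 1, 2, 3, 4, 5, 1, 1, 2, 0, 1, 1, 2, 3, 4, 5, 1, 2, 0]

π[0] = 0
j=1 s[j]='b': π[1]=0 (border '')
j=2 s[j]='a': π[2]=1 (border 'a')
j=3 s[j]='b': π[3]=2 (border 'ab')
j=4 s[j]='a': π[4]=3 (border 'aba')
j=5 s[j]='b': π[5]=4 (border 'abab')
j=6 s[j]='a': π[6]=5 (border 'ababa')
j=7 s[j]='a': k: 5→3→1→0; π[7]=1 (border 'a')
j=8 s[j]='b': π[8]=2 (border 'ab')
j=9 s[j]='a': π[9]=3 (border 'aba')
j=10 s[j]='b': π[10]=4 (border 'abab')
j=11 s[j]='a': π[11]=5 (border 'ababa')
j=12 s[j]='a': k: 5→3→1→0; π[12]=1 (border 'a')
j=13 s[j]='a': k: 1→0; π[13]=1 (border 'a')
j=14 s[j]='b': π[14]=2 (border 'ab')
j=15 s[j]='b': k: 2→0; π[15]=0 (border '')
j=16 s[j]='a': π[16]=1 (border 'a')
j=17 s[j]='a': k: 1→0; π[17]=1 (border 'a')
j=18 s[j]='b': π[18]=2 (border 'ab')
j=19 s[j]='a': π[19]=3 (border 'aba')
j=20 s[j]='b': π[20]=4 (border 'abab')
j=21 s[j]='a': π[21]=5 (border 'ababa')
j=22 s[j]='a': k: 5→3→1→0; π[22]=1 (border 'a')
j=23 s[j]='b': π[23]=2 (border 'ab')
j=24 s[j]='b': k: 2→0; π[24]=0 (border '')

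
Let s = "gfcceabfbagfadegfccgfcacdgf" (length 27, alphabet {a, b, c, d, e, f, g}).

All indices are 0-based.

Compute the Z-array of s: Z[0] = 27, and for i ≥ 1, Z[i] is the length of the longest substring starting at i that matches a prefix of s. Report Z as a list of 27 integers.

Z[0]=27
i=1: i≥r, start 0; Z[1]=0
i=2: i≥r, start 0; Z[2]=0
i=3: i≥r, start 0; Z[3]=0
i=4: i≥r, start 0; Z[4]=0
i=5: i≥r, start 0; Z[5]=0
i=6: i≥r, start 0; Z[6]=0
i=7: i≥r, start 0; Z[7]=0
i=8: i≥r, start 0; Z[8]=0
i=9: i≥r, start 0; Z[9]=0
i=10: i≥r, start 0; Z[10]=2 extend→box=[10,12)
i=11: min(r-i=1, Z[1]=0)=0; Z[11]=0
i=12: i≥r, start 0; Z[12]=0
i=13: i≥r, start 0; Z[13]=0
i=14: i≥r, start 0; Z[14]=0
i=15: i≥r, start 0; Z[15]=4 extend→box=[15,19)
i=16: min(r-i=3, Z[1]=0)=0; Z[16]=0
i=17: min(r-i=2, Z[2]=0)=0; Z[17]=0
i=18: min(r-i=1, Z[3]=0)=0; Z[18]=0
i=19: i≥r, start 0; Z[19]=3 extend→box=[19,22)
i=20: min(r-i=2, Z[1]=0)=0; Z[20]=0
i=21: min(r-i=1, Z[2]=0)=0; Z[21]=0
i=22: i≥r, start 0; Z[22]=0
i=23: i≥r, start 0; Z[23]=0
i=24: i≥r, start 0; Z[24]=0
i=25: i≥r, start 0; Z[25]=2 extend→box=[25,27)
i=26: min(r-i=1, Z[1]=0)=0; Z[26]=0

[27, 0, 0, 0, 0, 0, 0, 0, 0, 0, 2, 0, 0, 0, 0, 4, 0, 0, 0, 3, 0, 0, 0, 0, 0, 2, 0]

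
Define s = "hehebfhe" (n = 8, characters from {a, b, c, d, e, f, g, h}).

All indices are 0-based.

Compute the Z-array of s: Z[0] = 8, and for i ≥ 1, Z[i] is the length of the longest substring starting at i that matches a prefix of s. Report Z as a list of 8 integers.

Z[0]=8
i=1: outside box; Z[1]=0
i=2: outside box; Z[2]=2 scan→box=[2,4)
i=3: min(r-i=1, Z[1]=0)=0; Z[3]=0
i=4: outside box; Z[4]=0
i=5: outside box; Z[5]=0
i=6: outside box; Z[6]=2 scan→box=[6,8)
i=7: min(r-i=1, Z[1]=0)=0; Z[7]=0

[8, 0, 2, 0, 0, 0, 2, 0]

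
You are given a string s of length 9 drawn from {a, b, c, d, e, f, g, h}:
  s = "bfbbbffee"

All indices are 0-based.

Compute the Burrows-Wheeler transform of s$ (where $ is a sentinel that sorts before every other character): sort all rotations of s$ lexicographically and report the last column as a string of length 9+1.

rank  rotation    last
    0  $bfbbbffee  e
    1  bbbffee$bf  f
    2  bbffee$bfb  b
    3  bfbbbffee$  $
    4  bffee$bfbb  b
    5  e$bfbbbffe  e
    6  ee$bfbbbff  f
    7  fbbbffee$b  b
    8  fee$bfbbbf  f
    9  ffee$bfbbb  b

efb$befbfb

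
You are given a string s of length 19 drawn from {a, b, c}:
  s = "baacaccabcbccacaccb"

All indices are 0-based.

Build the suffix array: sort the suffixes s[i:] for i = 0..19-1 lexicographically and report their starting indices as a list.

rank | idx | suffix
   0 |   1 | aacaccabcbccacaccb
   1 |   7 | abcbccacaccb
   2 |   2 | acaccabcbccacaccb
   3 |  13 | acaccb
   4 |   4 | accabcbccacaccb
   5 |  15 | accb
   6 |  18 | b
   7 |   0 | baacaccabcbccacaccb
   8 |   8 | bcbccacaccb
   9 |  10 | bccacaccb
  10 |   6 | cabcbccacaccb
  11 |  12 | cacaccb
  12 |   3 | caccabcbccacaccb
  13 |  14 | caccb
  14 |  17 | cb
  15 |   9 | cbccacaccb
  16 |   5 | ccabcbccacaccb
  17 |  11 | ccacaccb
  18 |  16 | ccb

[1, 7, 2, 13, 4, 15, 18, 0, 8, 10, 6, 12, 3, 14, 17, 9, 5, 11, 16]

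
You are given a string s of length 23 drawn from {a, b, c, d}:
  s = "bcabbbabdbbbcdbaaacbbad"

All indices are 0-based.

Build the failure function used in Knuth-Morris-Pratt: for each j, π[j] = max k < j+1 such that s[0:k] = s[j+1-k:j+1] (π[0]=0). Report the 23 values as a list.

[0, 0, 0, 1, 1, 1, 0, 1, 0, 1, 1, 1, 2, 0, 1, 0, 0, 0, 0, 1, 1, 0, 0]

π[0] = 0
j=1 s[j]='c': π[1]=0 (border '')
j=2 s[j]='a': π[2]=0 (border '')
j=3 s[j]='b': π[3]=1 (border 'b')
j=4 s[j]='b': k: 1→0; π[4]=1 (border 'b')
j=5 s[j]='b': k: 1→0; π[5]=1 (border 'b')
j=6 s[j]='a': k: 1→0; π[6]=0 (border '')
j=7 s[j]='b': π[7]=1 (border 'b')
j=8 s[j]='d': k: 1→0; π[8]=0 (border '')
j=9 s[j]='b': π[9]=1 (border 'b')
j=10 s[j]='b': k: 1→0; π[10]=1 (border 'b')
j=11 s[j]='b': k: 1→0; π[11]=1 (border 'b')
j=12 s[j]='c': π[12]=2 (border 'bc')
j=13 s[j]='d': k: 2→0; π[13]=0 (border '')
j=14 s[j]='b': π[14]=1 (border 'b')
j=15 s[j]='a': k: 1→0; π[15]=0 (border '')
j=16 s[j]='a': π[16]=0 (border '')
j=17 s[j]='a': π[17]=0 (border '')
j=18 s[j]='c': π[18]=0 (border '')
j=19 s[j]='b': π[19]=1 (border 'b')
j=20 s[j]='b': k: 1→0; π[20]=1 (border 'b')
j=21 s[j]='a': k: 1→0; π[21]=0 (border '')
j=22 s[j]='d': π[22]=0 (border '')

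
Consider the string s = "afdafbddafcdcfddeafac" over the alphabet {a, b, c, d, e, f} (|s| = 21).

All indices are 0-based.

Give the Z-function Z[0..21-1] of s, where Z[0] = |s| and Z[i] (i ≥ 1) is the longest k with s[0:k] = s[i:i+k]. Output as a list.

[21, 0, 0, 2, 0, 0, 0, 0, 2, 0, 0, 0, 0, 0, 0, 0, 0, 2, 0, 1, 0]

Z[0]=21
i=1: fresh scan; Z[1]=0
i=2: fresh scan; Z[2]=0
i=3: fresh scan; Z[3]=2 scan→box=[3,5)
i=4: min(r-i=1, Z[1]=0)=0; Z[4]=0
i=5: fresh scan; Z[5]=0
i=6: fresh scan; Z[6]=0
i=7: fresh scan; Z[7]=0
i=8: fresh scan; Z[8]=2 scan→box=[8,10)
i=9: min(r-i=1, Z[1]=0)=0; Z[9]=0
i=10: fresh scan; Z[10]=0
i=11: fresh scan; Z[11]=0
i=12: fresh scan; Z[12]=0
i=13: fresh scan; Z[13]=0
i=14: fresh scan; Z[14]=0
i=15: fresh scan; Z[15]=0
i=16: fresh scan; Z[16]=0
i=17: fresh scan; Z[17]=2 scan→box=[17,19)
i=18: min(r-i=1, Z[1]=0)=0; Z[18]=0
i=19: fresh scan; Z[19]=1 scan→box=[19,20)
i=20: fresh scan; Z[20]=0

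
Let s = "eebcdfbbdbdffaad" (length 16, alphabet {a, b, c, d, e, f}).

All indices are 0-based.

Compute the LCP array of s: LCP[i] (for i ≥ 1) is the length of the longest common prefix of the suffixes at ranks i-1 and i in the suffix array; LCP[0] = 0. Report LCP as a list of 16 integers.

sorted suffixes:
  #0 SA[0]=13  'aad'
  #1 SA[1]=14  'ad'
  #2 SA[2]=6  'bbdbdffaad'
  #3 SA[3]=2  'bcdfbbdbdffaad'
  #4 SA[4]=7  'bdbdffaad'
  #5 SA[5]=9  'bdffaad'
  #6 SA[6]=3  'cdfbbdbdffaad'
  #7 SA[7]=15  'd'
  #8 SA[8]=8  'dbdffaad'
  #9 SA[9]=4  'dfbbdbdffaad'
  #10 SA[10]=10  'dffaad'
  #11 SA[11]=1  'ebcdfbbdbdffaad'
  #12 SA[12]=0  'eebcdfbbdbdffaad'
  #13 SA[13]=12  'faad'
  #14 SA[14]=5  'fbbdbdffaad'
  #15 SA[15]=11  'ffaad'

SA = [13, 14, 6, 2, 7, 9, 3, 15, 8, 4, 10, 1, 0, 12, 5, 11]
[i] adj suffixes → lcp
  [1] 13/14 → 1 ('a')
  [2] 14/6 → 0 ('')
  [3] 6/2 → 1 ('b')
  [4] 2/7 → 1 ('b')
  [5] 7/9 → 2 ('bd')
  [6] 9/3 → 0 ('')
  [7] 3/15 → 0 ('')
  [8] 15/8 → 1 ('d')
  [9] 8/4 → 1 ('d')
  [10] 4/10 → 2 ('df')
  [11] 10/1 → 0 ('')
  [12] 1/0 → 1 ('e')
  [13] 0/12 → 0 ('')
  [14] 12/5 → 1 ('f')
  [15] 5/11 → 1 ('f')

[0, 1, 0, 1, 1, 2, 0, 0, 1, 1, 2, 0, 1, 0, 1, 1]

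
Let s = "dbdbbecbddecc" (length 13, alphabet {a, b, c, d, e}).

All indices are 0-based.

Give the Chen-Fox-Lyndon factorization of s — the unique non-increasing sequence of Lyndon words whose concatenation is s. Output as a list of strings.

["d", "bd", "bbecbddecc"]

emit factor 1: 'd' (i=0, period=1)
emit factor 2: 'bd' (i=1, period=2)
emit factor 3: 'bbecbddecc' (i=3, period=10)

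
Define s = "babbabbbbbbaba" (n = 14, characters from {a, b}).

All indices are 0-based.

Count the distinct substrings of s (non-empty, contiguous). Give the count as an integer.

71

sorted suffixes:
  #0 SA[0]=13  'a'
  #1 SA[1]=11  'aba'
  #2 SA[2]=1  'abbabbbbbbaba'
  #3 SA[3]=4  'abbbbbbaba'
  #4 SA[4]=12  'ba'
  #5 SA[5]=10  'baba'
  #6 SA[6]=0  'babbabbbbbbaba'
  #7 SA[7]=3  'babbbbbbaba'
  #8 SA[8]=9  'bbaba'
  #9 SA[9]=2  'bbabbbbbbaba'
  #10 SA[10]=8  'bbbaba'
  #11 SA[11]=7  'bbbbaba'
  #12 SA[12]=6  'bbbbbaba'
  #13 SA[13]=5  'bbbbbbaba'

SA = [13, 11, 1, 4, 12, 10, 0, 3, 9, 2, 8, 7, 6, 5]
[i] adj suffixes → lcp
  [1] 13/11 → 1 ('a')
  [2] 11/1 → 2 ('ab')
  [3] 1/4 → 3 ('abb')
  [4] 4/12 → 0 ('')
  [5] 12/10 → 2 ('ba')
  [6] 10/0 → 3 ('bab')
  [7] 0/3 → 4 ('babb')
  [8] 3/9 → 1 ('b')
  [9] 9/2 → 4 ('bbab')
  [10] 2/8 → 2 ('bb')
  [11] 8/7 → 3 ('bbb')
  [12] 7/6 → 4 ('bbbb')
  [13] 6/5 → 5 ('bbbbb')

n(n+1)/2 = 14·15/2 = 105
Σ LCP = 0 + 1 + 2 + 3 + 0 + 2 + 3 + 4 + 1 + 4 + 2 + 3 + 4 + 5 = 34
distinct = 105 − 34 = 71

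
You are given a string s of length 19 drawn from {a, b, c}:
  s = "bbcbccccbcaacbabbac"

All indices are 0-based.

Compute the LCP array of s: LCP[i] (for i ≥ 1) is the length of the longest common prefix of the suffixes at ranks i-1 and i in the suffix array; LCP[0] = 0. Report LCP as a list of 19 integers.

sorted suffixes:
  #0 SA[0]=10  'aacbabbac'
  #1 SA[1]=14  'abbac'
  #2 SA[2]=17  'ac'
  #3 SA[3]=11  'acbabbac'
  #4 SA[4]=13  'babbac'
  #5 SA[5]=16  'bac'
  #6 SA[6]=15  'bbac'
  #7 SA[7]=0  'bbcbccccbcaacbabbac'
  #8 SA[8]=8  'bcaacbabbac'
  #9 SA[9]=1  'bcbccccbcaacbabbac'
  #10 SA[10]=3  'bccccbcaacbabbac'
  #11 SA[11]=18  'c'
  #12 SA[12]=9  'caacbabbac'
  #13 SA[13]=12  'cbabbac'
  #14 SA[14]=7  'cbcaacbabbac'
  #15 SA[15]=2  'cbccccbcaacbabbac'
  #16 SA[16]=6  'ccbcaacbabbac'
  #17 SA[17]=5  'cccbcaacbabbac'
  #18 SA[18]=4  'ccccbcaacbabbac'

SA = [10, 14, 17, 11, 13, 16, 15, 0, 8, 1, 3, 18, 9, 12, 7, 2, 6, 5, 4]
i: (SA[i-1],SA[i]) lcp shared
  1: (10,14) 1 'a'
  2: (14,17) 1 'a'
  3: (17,11) 2 'ac'
  4: (11,13) 0 ''
  5: (13,16) 2 'ba'
  6: (16,15) 1 'b'
  7: (15,0) 2 'bb'
  8: (0,8) 1 'b'
  9: (8,1) 2 'bc'
  10: (1,3) 2 'bc'
  11: (3,18) 0 ''
  12: (18,9) 1 'c'
  13: (9,12) 1 'c'
  14: (12,7) 2 'cb'
  15: (7,2) 3 'cbc'
  16: (2,6) 1 'c'
  17: (6,5) 2 'cc'
  18: (5,4) 3 'ccc'

[0, 1, 1, 2, 0, 2, 1, 2, 1, 2, 2, 0, 1, 1, 2, 3, 1, 2, 3]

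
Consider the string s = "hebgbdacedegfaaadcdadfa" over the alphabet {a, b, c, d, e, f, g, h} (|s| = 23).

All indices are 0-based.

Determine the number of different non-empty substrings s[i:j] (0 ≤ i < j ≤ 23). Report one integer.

sorted suffixes:
  #0 SA[0]=22  'a'
  #1 SA[1]=13  'aaadcdadfa'
  #2 SA[2]=14  'aadcdadfa'
  #3 SA[3]=6  'acedegfaaadcdadfa'
  #4 SA[4]=15  'adcdadfa'
  #5 SA[5]=19  'adfa'
  #6 SA[6]=4  'bdacedegfaaadcdadfa'
  #7 SA[7]=2  'bgbdacedegfaaadcdadfa'
  #8 SA[8]=17  'cdadfa'
  #9 SA[9]=7  'cedegfaaadcdadfa'
  #10 SA[10]=5  'dacedegfaaadcdadfa'
  #11 SA[11]=18  'dadfa'
  #12 SA[12]=16  'dcdadfa'
  #13 SA[13]=9  'degfaaadcdadfa'
  #14 SA[14]=20  'dfa'
  #15 SA[15]=1  'ebgbdacedegfaaadcdadfa'
  #16 SA[16]=8  'edegfaaadcdadfa'
  #17 SA[17]=10  'egfaaadcdadfa'
  #18 SA[18]=21  'fa'
  #19 SA[19]=12  'faaadcdadfa'
  #20 SA[20]=3  'gbdacedegfaaadcdadfa'
  #21 SA[21]=11  'gfaaadcdadfa'
  #22 SA[22]=0  'hebgbdacedegfaaadcdadfa'

SA = [22, 13, 14, 6, 15, 19, 4, 2, 17, 7, 5, 18, 16, 9, 20, 1, 8, 10, 21, 12, 3, 11, 0]
i: (SA[i-1],SA[i]) lcp shared
  1: (22,13) 1 'a'
  2: (13,14) 2 'aa'
  3: (14,6) 1 'a'
  4: (6,15) 1 'a'
  5: (15,19) 2 'ad'
  6: (19,4) 0 ''
  7: (4,2) 1 'b'
  8: (2,17) 0 ''
  9: (17,7) 1 'c'
  10: (7,5) 0 ''
  11: (5,18) 2 'da'
  12: (18,16) 1 'd'
  13: (16,9) 1 'd'
  14: (9,20) 1 'd'
  15: (20,1) 0 ''
  16: (1,8) 1 'e'
  17: (8,10) 1 'e'
  18: (10,21) 0 ''
  19: (21,12) 2 'fa'
  20: (12,3) 0 ''
  21: (3,11) 1 'g'
  22: (11,0) 0 ''

n(n+1)/2 = 23·24/2 = 276
Σ LCP = 0 + 1 + 2 + 1 + 1 + 2 + 0 + 1 + 0 + 1 + 0 + 2 + 1 + 1 + 1 + 0 + 1 + 1 + 0 + 2 + 0 + 1 + 0 = 19
distinct = 276 − 19 = 257

257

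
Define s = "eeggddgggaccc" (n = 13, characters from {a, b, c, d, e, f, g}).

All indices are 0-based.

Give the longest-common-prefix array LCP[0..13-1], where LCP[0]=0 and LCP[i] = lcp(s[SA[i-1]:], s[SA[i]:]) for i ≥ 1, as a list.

[0, 0, 1, 2, 0, 1, 0, 1, 0, 1, 1, 2, 2]

sorted suffixes:
  #0 SA[0]=9  'accc'
  #1 SA[1]=12  'c'
  #2 SA[2]=11  'cc'
  #3 SA[3]=10  'ccc'
  #4 SA[4]=4  'ddgggaccc'
  #5 SA[5]=5  'dgggaccc'
  #6 SA[6]=0  'eeggddgggaccc'
  #7 SA[7]=1  'eggddgggaccc'
  #8 SA[8]=8  'gaccc'
  #9 SA[9]=3  'gddgggaccc'
  #10 SA[10]=7  'ggaccc'
  #11 SA[11]=2  'ggddgggaccc'
  #12 SA[12]=6  'gggaccc'

SA = [9, 12, 11, 10, 4, 5, 0, 1, 8, 3, 7, 2, 6]
[i] adj suffixes → lcp
  [1] 9/12 → 0 ('')
  [2] 12/11 → 1 ('c')
  [3] 11/10 → 2 ('cc')
  [4] 10/4 → 0 ('')
  [5] 4/5 → 1 ('d')
  [6] 5/0 → 0 ('')
  [7] 0/1 → 1 ('e')
  [8] 1/8 → 0 ('')
  [9] 8/3 → 1 ('g')
  [10] 3/7 → 1 ('g')
  [11] 7/2 → 2 ('gg')
  [12] 2/6 → 2 ('gg')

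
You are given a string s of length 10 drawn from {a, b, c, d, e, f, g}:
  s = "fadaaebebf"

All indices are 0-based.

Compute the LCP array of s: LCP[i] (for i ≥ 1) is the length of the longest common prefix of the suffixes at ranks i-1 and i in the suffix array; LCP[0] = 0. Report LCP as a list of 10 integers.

[0, 1, 1, 0, 1, 0, 0, 2, 0, 1]

sorted suffixes:
  #0 SA[0]=3  'aaebebf'
  #1 SA[1]=1  'adaaebebf'
  #2 SA[2]=4  'aebebf'
  #3 SA[3]=6  'bebf'
  #4 SA[4]=8  'bf'
  #5 SA[5]=2  'daaebebf'
  #6 SA[6]=5  'ebebf'
  #7 SA[7]=7  'ebf'
  #8 SA[8]=9  'f'
  #9 SA[9]=0  'fadaaebebf'

SA = [3, 1, 4, 6, 8, 2, 5, 7, 9, 0]
[i] adj suffixes → lcp
  [1] 3/1 → 1 ('a')
  [2] 1/4 → 1 ('a')
  [3] 4/6 → 0 ('')
  [4] 6/8 → 1 ('b')
  [5] 8/2 → 0 ('')
  [6] 2/5 → 0 ('')
  [7] 5/7 → 2 ('eb')
  [8] 7/9 → 0 ('')
  [9] 9/0 → 1 ('f')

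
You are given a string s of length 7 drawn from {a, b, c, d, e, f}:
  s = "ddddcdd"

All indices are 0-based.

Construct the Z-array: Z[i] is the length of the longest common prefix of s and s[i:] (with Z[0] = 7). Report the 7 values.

Z[0]=7
i=1: fresh scan; Z[1]=3 extend→box=[1,4)
i=2: min(r-i=2, Z[1]=3)=2; Z[2]=2
i=3: min(r-i=1, Z[2]=2)=1; Z[3]=1
i=4: fresh scan; Z[4]=0
i=5: fresh scan; Z[5]=2 extend→box=[5,7)
i=6: min(r-i=1, Z[1]=3)=1; Z[6]=1

[7, 3, 2, 1, 0, 2, 1]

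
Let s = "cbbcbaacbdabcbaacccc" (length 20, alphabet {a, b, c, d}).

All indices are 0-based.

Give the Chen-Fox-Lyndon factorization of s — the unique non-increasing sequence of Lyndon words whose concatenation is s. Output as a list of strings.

["c", "bbc", "b", "aacbdabcbaacccc"]

emit factor 1: 'c' (i=0, period=1)
emit factor 2: 'bbc' (i=1, period=3)
emit factor 3: 'b' (i=4, period=1)
emit factor 4: 'aacbdabcbaacccc' (i=5, period=15)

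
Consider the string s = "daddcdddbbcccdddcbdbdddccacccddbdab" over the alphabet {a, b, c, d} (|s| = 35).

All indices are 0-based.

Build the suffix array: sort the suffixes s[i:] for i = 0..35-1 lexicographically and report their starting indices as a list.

sorted suffixes:
  #0 SA[0]=33  'ab'
  #1 SA[1]=25  'acccddbdab'
  #2 SA[2]=1  'addcdddbbcccdddcbdbdddccacccddbdab'
  #3 SA[3]=34  'b'
  #4 SA[4]=8  'bbcccdddcbdbdddccacccddbdab'
  #5 SA[5]=9  'bcccdddcbdbdddccacccddbdab'
  #6 SA[6]=31  'bdab'
  #7 SA[7]=17  'bdbdddccacccddbdab'
  #8 SA[8]=19  'bdddccacccddbdab'
  #9 SA[9]=24  'cacccddbdab'
  #10 SA[10]=16  'cbdbdddccacccddbdab'
  #11 SA[11]=23  'ccacccddbdab'
  #12 SA[12]=26  'cccddbdab'
  #13 SA[13]=10  'cccdddcbdbdddccacccddbdab'
  #14 SA[14]=27  'ccddbdab'
  #15 SA[15]=11  'ccdddcbdbdddccacccddbdab'
  #16 SA[16]=28  'cddbdab'
  #17 SA[17]=4  'cdddbbcccdddcbdbdddccacccddbdab'
  #18 SA[18]=12  'cdddcbdbdddccacccddbdab'
  #19 SA[19]=32  'dab'
  #20 SA[20]=0  'daddcdddbbcccdddcbdbdddccacccddbdab'
  #21 SA[21]=7  'dbbcccdddcbdbdddccacccddbdab'
  #22 SA[22]=30  'dbdab'
  #23 SA[23]=18  'dbdddccacccddbdab'
  #24 SA[24]=15  'dcbdbdddccacccddbdab'
  #25 SA[25]=22  'dccacccddbdab'
  #26 SA[26]=3  'dcdddbbcccdddcbdbdddccacccddbdab'
  #27 SA[27]=6  'ddbbcccdddcbdbdddccacccddbdab'
  #28 SA[28]=29  'ddbdab'
  #29 SA[29]=14  'ddcbdbdddccacccddbdab'
  #30 SA[30]=21  'ddccacccddbdab'
  #31 SA[31]=2  'ddcdddbbcccdddcbdbdddccacccddbdab'
  #32 SA[32]=5  'dddbbcccdddcbdbdddccacccddbdab'
  #33 SA[33]=13  'dddcbdbdddccacccddbdab'
  #34 SA[34]=20  'dddccacccddbdab'

[33, 25, 1, 34, 8, 9, 31, 17, 19, 24, 16, 23, 26, 10, 27, 11, 28, 4, 12, 32, 0, 7, 30, 18, 15, 22, 3, 6, 29, 14, 21, 2, 5, 13, 20]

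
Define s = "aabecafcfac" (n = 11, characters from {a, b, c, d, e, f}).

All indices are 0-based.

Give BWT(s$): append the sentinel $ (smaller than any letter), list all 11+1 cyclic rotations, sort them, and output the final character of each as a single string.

c$afcaaefbca

rank  rotation      last
    0  $aabecafcfac  c
    1  aabecafcfac$  $
    2  abecafcfac$a  a
    3  ac$aabecafcf  f
    4  afcfac$aabec  c
    5  becafcfac$aa  a
    6  c$aabecafcfa  a
    7  cafcfac$aabe  e
    8  cfac$aabecaf  f
    9  ecafcfac$aab  b
   10  fac$aabecafc  c
   11  fcfac$aabeca  a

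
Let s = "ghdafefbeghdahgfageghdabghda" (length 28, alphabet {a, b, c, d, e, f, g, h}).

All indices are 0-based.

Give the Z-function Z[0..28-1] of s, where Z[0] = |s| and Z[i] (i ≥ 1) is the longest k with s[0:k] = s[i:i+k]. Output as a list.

Z[0]=28
i=1: fresh scan; Z[1]=0
i=2: fresh scan; Z[2]=0
i=3: fresh scan; Z[3]=0
i=4: fresh scan; Z[4]=0
i=5: fresh scan; Z[5]=0
i=6: fresh scan; Z[6]=0
i=7: fresh scan; Z[7]=0
i=8: fresh scan; Z[8]=0
i=9: fresh scan; Z[9]=4 extend→box=[9,13)
i=10: min(r-i=3, Z[1]=0)=0; Z[10]=0
i=11: min(r-i=2, Z[2]=0)=0; Z[11]=0
i=12: min(r-i=1, Z[3]=0)=0; Z[12]=0
i=13: fresh scan; Z[13]=0
i=14: fresh scan; Z[14]=1 extend→box=[14,15)
i=15: fresh scan; Z[15]=0
i=16: fresh scan; Z[16]=0
i=17: fresh scan; Z[17]=1 extend→box=[17,18)
i=18: fresh scan; Z[18]=0
i=19: fresh scan; Z[19]=4 extend→box=[19,23)
i=20: min(r-i=3, Z[1]=0)=0; Z[20]=0
i=21: min(r-i=2, Z[2]=0)=0; Z[21]=0
i=22: min(r-i=1, Z[3]=0)=0; Z[22]=0
i=23: fresh scan; Z[23]=0
i=24: fresh scan; Z[24]=4 extend→box=[24,28)
i=25: min(r-i=3, Z[1]=0)=0; Z[25]=0
i=26: min(r-i=2, Z[2]=0)=0; Z[26]=0
i=27: min(r-i=1, Z[3]=0)=0; Z[27]=0

[28, 0, 0, 0, 0, 0, 0, 0, 0, 4, 0, 0, 0, 0, 1, 0, 0, 1, 0, 4, 0, 0, 0, 0, 4, 0, 0, 0]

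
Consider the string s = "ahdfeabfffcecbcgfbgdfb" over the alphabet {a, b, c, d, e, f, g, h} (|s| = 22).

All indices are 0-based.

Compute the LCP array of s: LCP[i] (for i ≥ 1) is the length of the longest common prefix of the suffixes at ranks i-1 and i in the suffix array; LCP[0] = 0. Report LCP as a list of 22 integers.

[0, 1, 0, 1, 1, 1, 0, 1, 1, 0, 2, 0, 1, 0, 2, 1, 1, 1, 2, 0, 1, 0]

rank | idx | suffix
   0 |   5 | abfffcecbcgfbgdfb
   1 |   0 | ahdfeabfffcecbcgfbgdfb
   2 |  21 | b
   3 |  13 | bcgfbgdfb
   4 |   6 | bfffcecbcgfbgdfb
   5 |  17 | bgdfb
   6 |  12 | cbcgfbgdfb
   7 |  10 | cecbcgfbgdfb
   8 |  14 | cgfbgdfb
   9 |  19 | dfb
  10 |   2 | dfeabfffcecbcgfbgdfb
  11 |   4 | eabfffcecbcgfbgdfb
  12 |  11 | ecbcgfbgdfb
  13 |  20 | fb
  14 |  16 | fbgdfb
  15 |   9 | fcecbcgfbgdfb
  16 |   3 | feabfffcecbcgfbgdfb
  17 |   8 | ffcecbcgfbgdfb
  18 |   7 | fffcecbcgfbgdfb
  19 |  18 | gdfb
  20 |  15 | gfbgdfb
  21 |   1 | hdfeabfffcecbcgfbgdfb

SA = [5, 0, 21, 13, 6, 17, 12, 10, 14, 19, 2, 4, 11, 20, 16, 9, 3, 8, 7, 18, 15, 1]
rank  pair      lcp
   1  s[5:],s[0:]  1  'a'
   2  s[0:],s[21:]  0  ''
   3  s[21:],s[13:]  1  'b'
   4  s[13:],s[6:]  1  'b'
   5  s[6:],s[17:]  1  'b'
   6  s[17:],s[12:]  0  ''
   7  s[12:],s[10:]  1  'c'
   8  s[10:],s[14:]  1  'c'
   9  s[14:],s[19:]  0  ''
  10  s[19:],s[2:]  2  'df'
  11  s[2:],s[4:]  0  ''
  12  s[4:],s[11:]  1  'e'
  13  s[11:],s[20:]  0  ''
  14  s[20:],s[16:]  2  'fb'
  15  s[16:],s[9:]  1  'f'
  16  s[9:],s[3:]  1  'f'
  17  s[3:],s[8:]  1  'f'
  18  s[8:],s[7:]  2  'ff'
  19  s[7:],s[18:]  0  ''
  20  s[18:],s[15:]  1  'g'
  21  s[15:],s[1:]  0  ''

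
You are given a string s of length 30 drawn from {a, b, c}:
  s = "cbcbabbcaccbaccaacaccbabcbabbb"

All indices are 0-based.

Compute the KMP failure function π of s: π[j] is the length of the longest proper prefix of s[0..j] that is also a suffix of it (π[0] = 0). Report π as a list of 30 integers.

π[0] = 0
j=1 s[j]='b': π[1]=0 (border '')
j=2 s[j]='c': π[2]=1 (border 'c')
j=3 s[j]='b': π[3]=2 (border 'cb')
j=4 s[j]='a': k: 2→0; π[4]=0 (border '')
j=5 s[j]='b': π[5]=0 (border '')
j=6 s[j]='b': π[6]=0 (border '')
j=7 s[j]='c': π[7]=1 (border 'c')
j=8 s[j]='a': k: 1→0; π[8]=0 (border '')
j=9 s[j]='c': π[9]=1 (border 'c')
j=10 s[j]='c': k: 1→0; π[10]=1 (border 'c')
j=11 s[j]='b': π[11]=2 (border 'cb')
j=12 s[j]='a': k: 2→0; π[12]=0 (border '')
j=13 s[j]='c': π[13]=1 (border 'c')
j=14 s[j]='c': k: 1→0; π[14]=1 (border 'c')
j=15 s[j]='a': k: 1→0; π[15]=0 (border '')
j=16 s[j]='a': π[16]=0 (border '')
j=17 s[j]='c': π[17]=1 (border 'c')
j=18 s[j]='a': k: 1→0; π[18]=0 (border '')
j=19 s[j]='c': π[19]=1 (border 'c')
j=20 s[j]='c': k: 1→0; π[20]=1 (border 'c')
j=21 s[j]='b': π[21]=2 (border 'cb')
j=22 s[j]='a': k: 2→0; π[22]=0 (border '')
j=23 s[j]='b': π[23]=0 (border '')
j=24 s[j]='c': π[24]=1 (border 'c')
j=25 s[j]='b': π[25]=2 (border 'cb')
j=26 s[j]='a': k: 2→0; π[26]=0 (border '')
j=27 s[j]='b': π[27]=0 (border '')
j=28 s[j]='b': π[28]=0 (border '')
j=29 s[j]='b': π[29]=0 (border '')

[0, 0, 1, 2, 0, 0, 0, 1, 0, 1, 1, 2, 0, 1, 1, 0, 0, 1, 0, 1, 1, 2, 0, 0, 1, 2, 0, 0, 0, 0]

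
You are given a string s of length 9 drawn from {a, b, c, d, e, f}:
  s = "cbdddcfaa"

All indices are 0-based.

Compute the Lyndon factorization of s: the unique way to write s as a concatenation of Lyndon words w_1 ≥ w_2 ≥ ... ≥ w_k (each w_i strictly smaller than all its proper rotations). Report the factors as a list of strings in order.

emit factor 1: 'c' (i=0, period=1)
emit factor 2: 'bdddcf' (i=1, period=6)
emit factor 3: 'a' (i=7, period=1)
emit factor 4: 'a' (i=8, period=1)

["c", "bdddcf", "a", "a"]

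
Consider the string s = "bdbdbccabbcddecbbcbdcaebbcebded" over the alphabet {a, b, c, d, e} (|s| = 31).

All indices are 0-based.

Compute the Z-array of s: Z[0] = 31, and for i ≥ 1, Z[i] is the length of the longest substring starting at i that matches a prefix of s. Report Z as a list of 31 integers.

[31, 0, 3, 0, 1, 0, 0, 0, 1, 1, 0, 0, 0, 0, 0, 1, 1, 0, 2, 0, 0, 0, 0, 1, 1, 0, 0, 2, 0, 0, 0]

Z[0]=31
i=1: fresh scan; Z[1]=0
i=2: fresh scan; Z[2]=3 grow→box=[2,5)
i=3: min(r-i=2, Z[1]=0)=0; Z[3]=0
i=4: min(r-i=1, Z[2]=3)=1; Z[4]=1
i=5: fresh scan; Z[5]=0
i=6: fresh scan; Z[6]=0
i=7: fresh scan; Z[7]=0
i=8: fresh scan; Z[8]=1 grow→box=[8,9)
i=9: fresh scan; Z[9]=1 grow→box=[9,10)
i=10: fresh scan; Z[10]=0
i=11: fresh scan; Z[11]=0
i=12: fresh scan; Z[12]=0
i=13: fresh scan; Z[13]=0
i=14: fresh scan; Z[14]=0
i=15: fresh scan; Z[15]=1 grow→box=[15,16)
i=16: fresh scan; Z[16]=1 grow→box=[16,17)
i=17: fresh scan; Z[17]=0
i=18: fresh scan; Z[18]=2 grow→box=[18,20)
i=19: min(r-i=1, Z[1]=0)=0; Z[19]=0
i=20: fresh scan; Z[20]=0
i=21: fresh scan; Z[21]=0
i=22: fresh scan; Z[22]=0
i=23: fresh scan; Z[23]=1 grow→box=[23,24)
i=24: fresh scan; Z[24]=1 grow→box=[24,25)
i=25: fresh scan; Z[25]=0
i=26: fresh scan; Z[26]=0
i=27: fresh scan; Z[27]=2 grow→box=[27,29)
i=28: min(r-i=1, Z[1]=0)=0; Z[28]=0
i=29: fresh scan; Z[29]=0
i=30: fresh scan; Z[30]=0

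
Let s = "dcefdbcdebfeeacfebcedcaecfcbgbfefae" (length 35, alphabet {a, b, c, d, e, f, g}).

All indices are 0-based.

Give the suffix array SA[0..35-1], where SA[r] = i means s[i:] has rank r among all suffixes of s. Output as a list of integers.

[13, 33, 22, 5, 17, 9, 29, 27, 21, 26, 6, 18, 1, 24, 14, 4, 20, 0, 7, 34, 12, 16, 8, 23, 19, 11, 31, 2, 32, 25, 3, 15, 10, 30, 28]

rank→(start, suffix):
  0 → (13, 'acfebcedcaecfcbgbfefae')
  1 → (33, 'ae')
  2 → (22, 'aecfcbgbfefae')
  3 → (5, 'bcdebfeeacfebcedcaecfcbgbfefae')
  4 → (17, 'bcedcaecfcbgbfefae')
  5 → (9, 'bfeeacfebcedcaecfcbgbfefae')
  6 → (29, 'bfefae')
  7 → (27, 'bgbfefae')
  8 → (21, 'caecfcbgbfefae')
  9 → (26, 'cbgbfefae')
  10 → (6, 'cdebfeeacfebcedcaecfcbgbfefae')
  11 → (18, 'cedcaecfcbgbfefae')
  12 → (1, 'cefdbcdebfeeacfebcedcaecfcbgbfefae')
  13 → (24, 'cfcbgbfefae')
  14 → (14, 'cfebcedcaecfcbgbfefae')
  15 → (4, 'dbcdebfeeacfebcedcaecfcbgbfefae')
  16 → (20, 'dcaecfcbgbfefae')
  17 → (0, 'dcefdbcdebfeeacfebcedcaecfcbgbfefae')
  18 → (7, 'debfeeacfebcedcaecfcbgbfefae')
  19 → (34, 'e')
  20 → (12, 'eacfebcedcaecfcbgbfefae')
  21 → (16, 'ebcedcaecfcbgbfefae')
  22 → (8, 'ebfeeacfebcedcaecfcbgbfefae')
  23 → (23, 'ecfcbgbfefae')
  24 → (19, 'edcaecfcbgbfefae')
  25 → (11, 'eeacfebcedcaecfcbgbfefae')
  26 → (31, 'efae')
  27 → (2, 'efdbcdebfeeacfebcedcaecfcbgbfefae')
  28 → (32, 'fae')
  29 → (25, 'fcbgbfefae')
  30 → (3, 'fdbcdebfeeacfebcedcaecfcbgbfefae')
  31 → (15, 'febcedcaecfcbgbfefae')
  32 → (10, 'feeacfebcedcaecfcbgbfefae')
  33 → (30, 'fefae')
  34 → (28, 'gbfefae')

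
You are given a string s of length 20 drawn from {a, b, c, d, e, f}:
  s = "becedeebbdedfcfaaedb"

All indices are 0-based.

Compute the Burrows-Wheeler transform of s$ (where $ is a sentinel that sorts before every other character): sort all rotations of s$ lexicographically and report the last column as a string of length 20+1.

bfadeb$efebeeebacddcd

rank  rotation               last
    0  $becedeebbdedfcfaaedb  b
    1  aaedb$becedeebbdedfcf  f
    2  aedb$becedeebbdedfcfa  a
    3  b$becedeebbdedfcfaaed  d
    4  bbdedfcfaaedb$becedee  e
    5  bdedfcfaaedb$becedeeb  b
    6  becedeebbdedfcfaaedb$  $
    7  cedeebbdedfcfaaedb$be  e
    8  cfaaedb$becedeebbdedf  f
    9  db$becedeebbdedfcfaae  e
   10  dedfcfaaedb$becedeebb  b
   11  deebbdedfcfaaedb$bece  e
   12  dfcfaaedb$becedeebbde  e
   13  ebbdedfcfaaedb$becede  e
   14  ecedeebbdedfcfaaedb$b  b
   15  edb$becedeebbdedfcfaa  a
   16  edeebbdedfcfaaedb$bec  c
   17  edfcfaaedb$becedeebbd  d
   18  eebbdedfcfaaedb$beced  d
   19  faaedb$becedeebbdedfc  c
   20  fcfaaedb$becedeebbded  d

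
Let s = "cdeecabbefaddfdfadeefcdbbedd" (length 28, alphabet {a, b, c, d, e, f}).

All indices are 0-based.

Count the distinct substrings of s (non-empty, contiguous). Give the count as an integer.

371

rank→(start, suffix):
  0 → (5, 'abbefaddfdfadeefcdbbedd')
  1 → (10, 'addfdfadeefcdbbedd')
  2 → (16, 'adeefcdbbedd')
  3 → (23, 'bbedd')
  4 → (6, 'bbefaddfdfadeefcdbbedd')
  5 → (24, 'bedd')
  6 → (7, 'befaddfdfadeefcdbbedd')
  7 → (4, 'cabbefaddfdfadeefcdbbedd')
  8 → (21, 'cdbbedd')
  9 → (0, 'cdeecabbefaddfdfadeefcdbbedd')
  10 → (27, 'd')
  11 → (22, 'dbbedd')
  12 → (26, 'dd')
  13 → (11, 'ddfdfadeefcdbbedd')
  14 → (1, 'deecabbefaddfdfadeefcdbbedd')
  15 → (17, 'deefcdbbedd')
  16 → (14, 'dfadeefcdbbedd')
  17 → (12, 'dfdfadeefcdbbedd')
  18 → (3, 'ecabbefaddfdfadeefcdbbedd')
  19 → (25, 'edd')
  20 → (2, 'eecabbefaddfdfadeefcdbbedd')
  21 → (18, 'eefcdbbedd')
  22 → (8, 'efaddfdfadeefcdbbedd')
  23 → (19, 'efcdbbedd')
  24 → (9, 'faddfdfadeefcdbbedd')
  25 → (15, 'fadeefcdbbedd')
  26 → (20, 'fcdbbedd')
  27 → (13, 'fdfadeefcdbbedd')

SA = [5, 10, 16, 23, 6, 24, 7, 4, 21, 0, 27, 22, 26, 11, 1, 17, 14, 12, 3, 25, 2, 18, 8, 19, 9, 15, 20, 13]
i: (SA[i-1],SA[i]) lcp shared
  1: (5,10) 1 'a'
  2: (10,16) 2 'ad'
  3: (16,23) 0 ''
  4: (23,6) 3 'bbe'
  5: (6,24) 1 'b'
  6: (24,7) 2 'be'
  7: (7,4) 0 ''
  8: (4,21) 1 'c'
  9: (21,0) 2 'cd'
  10: (0,27) 0 ''
  11: (27,22) 1 'd'
  12: (22,26) 1 'd'
  13: (26,11) 2 'dd'
  14: (11,1) 1 'd'
  15: (1,17) 3 'dee'
  16: (17,14) 1 'd'
  17: (14,12) 2 'df'
  18: (12,3) 0 ''
  19: (3,25) 1 'e'
  20: (25,2) 1 'e'
  21: (2,18) 2 'ee'
  22: (18,8) 1 'e'
  23: (8,19) 2 'ef'
  24: (19,9) 0 ''
  25: (9,15) 3 'fad'
  26: (15,20) 1 'f'
  27: (20,13) 1 'f'

n(n+1)/2 = 28·29/2 = 406
Σ LCP = 0 + 1 + 2 + 0 + 3 + 1 + 2 + 0 + 1 + 2 + 0 + 1 + 1 + 2 + 1 + 3 + 1 + 2 + 0 + 1 + 1 + 2 + 1 + 2 + 0 + 3 + 1 + 1 = 35
distinct = 406 − 35 = 371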